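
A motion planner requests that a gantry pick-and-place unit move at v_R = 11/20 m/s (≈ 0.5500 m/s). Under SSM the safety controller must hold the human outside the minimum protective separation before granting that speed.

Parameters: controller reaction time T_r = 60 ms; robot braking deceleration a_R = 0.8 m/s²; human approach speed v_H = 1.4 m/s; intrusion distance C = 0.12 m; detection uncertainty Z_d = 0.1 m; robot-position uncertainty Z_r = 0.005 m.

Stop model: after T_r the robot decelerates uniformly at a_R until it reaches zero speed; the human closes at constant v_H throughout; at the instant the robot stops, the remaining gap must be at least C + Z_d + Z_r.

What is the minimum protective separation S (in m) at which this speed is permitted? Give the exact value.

S_min = 23897/16000 m = 1.4936 m

stop time T_s = (11/20)/(4/5) = 0.6875 s
robot covers v_R·T_r = 0.5500·0.0600 = 0.0330 m before braking
braking distance = 0.5500²/(2·0.8000) = 0.1891 m
person approaches 1.4000·(0.0600+0.6875) = 1.0465 m
C+Z_d+Z_r = 0.1200+0.1000+0.0050 = 0.2250 m
S_min ≈ 0.0330+0.1891+1.0465+0.2250  ⇒  S_min = 23897/16000 m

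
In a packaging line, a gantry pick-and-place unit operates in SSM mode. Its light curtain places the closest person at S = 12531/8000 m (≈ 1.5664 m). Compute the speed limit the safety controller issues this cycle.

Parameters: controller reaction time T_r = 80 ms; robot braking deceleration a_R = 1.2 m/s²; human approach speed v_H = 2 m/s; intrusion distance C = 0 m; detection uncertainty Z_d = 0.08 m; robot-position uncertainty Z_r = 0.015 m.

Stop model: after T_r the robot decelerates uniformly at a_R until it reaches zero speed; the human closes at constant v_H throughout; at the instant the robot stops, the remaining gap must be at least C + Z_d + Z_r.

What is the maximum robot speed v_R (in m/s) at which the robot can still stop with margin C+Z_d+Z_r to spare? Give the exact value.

v_R_max = 13/20 m/s = 0.6500 m/s

collect terms ⇒ (5/12)·v_R² + (131/75)·v_R + (-10491/8000) = 0
  disc = (131/75)² − 4·(5/12)·(-10491/8000) = 1885129/360000 ; √disc = 1373/600
  v_R = (−(131/75) + 1373/600) / (2·(5/12)) = 13/20 m/s
check:
braking lasts T_s = (13/20)/(6/5) = 0.5417 s
reaction-phase robot travel = 0.6500·0.0800 = 0.0520 m
braking distance = 0.6500²/(2·1.2000) = 0.1760 m
person approaches 2.0000·(0.0800+0.5417) = 1.2433 m
residual clearance needed = 0.0000+0.0800+0.0150 = 0.0950 m
sum ≈ 0.0520+0.1760+1.2433+0.0950 ≈ 1.5664 m = S ✓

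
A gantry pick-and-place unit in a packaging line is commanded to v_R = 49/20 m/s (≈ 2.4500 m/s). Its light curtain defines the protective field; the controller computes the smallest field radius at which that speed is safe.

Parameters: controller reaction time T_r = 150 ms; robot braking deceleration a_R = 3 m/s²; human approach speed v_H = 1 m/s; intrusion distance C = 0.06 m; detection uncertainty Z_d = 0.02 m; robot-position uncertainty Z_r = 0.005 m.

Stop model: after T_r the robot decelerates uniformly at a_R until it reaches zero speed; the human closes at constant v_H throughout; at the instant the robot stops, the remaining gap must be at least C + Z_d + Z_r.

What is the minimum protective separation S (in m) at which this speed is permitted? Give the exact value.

S_min = 5807/2400 m = 2.4196 m

stop time T_s = (49/20)/3 = 0.8167 s
reaction-phase robot travel = 2.4500·0.1500 = 0.3675 m
robot under decel: 2.4500²/(2·3.0000) = 1.0004 m
human over T_r+T_s: 1.0000·(0.1500+0.8167) = 0.9667 m
C+Z_d+Z_r = 0.0600+0.0200+0.0050 = 0.0850 m
S_min ≈ 0.3675+1.0004+0.9667+0.0850  ⇒  S_min = 5807/2400 m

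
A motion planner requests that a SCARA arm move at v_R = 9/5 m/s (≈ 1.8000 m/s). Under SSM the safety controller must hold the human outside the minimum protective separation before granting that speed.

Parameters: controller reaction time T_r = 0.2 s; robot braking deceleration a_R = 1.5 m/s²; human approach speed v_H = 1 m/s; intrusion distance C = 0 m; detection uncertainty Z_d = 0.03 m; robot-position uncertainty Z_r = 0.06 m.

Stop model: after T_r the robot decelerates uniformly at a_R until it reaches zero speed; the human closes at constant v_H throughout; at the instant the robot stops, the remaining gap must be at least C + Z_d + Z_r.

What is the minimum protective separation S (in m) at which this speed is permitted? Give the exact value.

S_min = 293/100 m = 2.9300 m

braking lasts T_s = (9/5)/(3/2) = 1.2000 s
robot covers v_R·T_r = 1.8000·0.2000 = 0.3600 m before braking
robot under decel: 1.8000²/(2·1.5000) = 1.0800 m
human closes 1.0000·1.4000 = 1.4000 m
margins: 0.0000+0.0300+0.0600 = 0.0900 m
S_min ≈ 0.3600+1.0800+1.4000+0.0900  ⇒  S_min = 293/100 m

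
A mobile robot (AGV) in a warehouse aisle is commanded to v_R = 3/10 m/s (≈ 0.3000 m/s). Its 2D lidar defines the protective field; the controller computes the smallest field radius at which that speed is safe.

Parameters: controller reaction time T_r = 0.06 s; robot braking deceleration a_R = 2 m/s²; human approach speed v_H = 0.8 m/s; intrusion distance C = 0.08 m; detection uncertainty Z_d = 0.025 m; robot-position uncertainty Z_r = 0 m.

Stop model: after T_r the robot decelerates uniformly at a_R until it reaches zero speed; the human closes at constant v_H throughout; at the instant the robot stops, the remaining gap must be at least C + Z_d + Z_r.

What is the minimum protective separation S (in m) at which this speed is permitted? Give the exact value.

T_s = v_R/a_R = (3/10)/2 = 0.1500 s
robot covers v_R·T_r = 0.3000·0.0600 = 0.0180 m before braking
robot under decel: 0.3000²/(2·2.0000) = 0.0225 m
human over T_r+T_s: 0.8000·(0.0600+0.1500) = 0.1680 m
margins: 0.0800+0.0250+0.0000 = 0.1050 m
S_min ≈ 0.0180+0.0225+0.1680+0.1050  ⇒  S_min = 627/2000 m

S_min = 627/2000 m = 0.3135 m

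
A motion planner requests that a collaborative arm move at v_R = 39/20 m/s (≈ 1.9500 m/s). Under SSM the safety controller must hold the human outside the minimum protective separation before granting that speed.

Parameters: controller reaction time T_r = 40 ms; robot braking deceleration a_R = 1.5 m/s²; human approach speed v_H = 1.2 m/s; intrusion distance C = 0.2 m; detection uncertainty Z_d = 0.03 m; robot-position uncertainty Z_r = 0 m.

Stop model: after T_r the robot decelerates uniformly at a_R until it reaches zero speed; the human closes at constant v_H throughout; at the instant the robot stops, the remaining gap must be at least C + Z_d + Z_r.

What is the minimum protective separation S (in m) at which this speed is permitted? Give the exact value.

S_min = 6367/2000 m = 3.1835 m

stop time T_s = (39/20)/(3/2) = 1.3000 s
reaction-phase robot travel = 1.9500·0.0400 = 0.0780 m
robot under decel: 1.9500²/(2·1.5000) = 1.2675 m
human closes 1.2000·1.3400 = 1.6080 m
C+Z_d+Z_r = 0.2000+0.0300+0.0000 = 0.2300 m
S_min ≈ 0.0780+1.2675+1.6080+0.2300  ⇒  S_min = 6367/2000 m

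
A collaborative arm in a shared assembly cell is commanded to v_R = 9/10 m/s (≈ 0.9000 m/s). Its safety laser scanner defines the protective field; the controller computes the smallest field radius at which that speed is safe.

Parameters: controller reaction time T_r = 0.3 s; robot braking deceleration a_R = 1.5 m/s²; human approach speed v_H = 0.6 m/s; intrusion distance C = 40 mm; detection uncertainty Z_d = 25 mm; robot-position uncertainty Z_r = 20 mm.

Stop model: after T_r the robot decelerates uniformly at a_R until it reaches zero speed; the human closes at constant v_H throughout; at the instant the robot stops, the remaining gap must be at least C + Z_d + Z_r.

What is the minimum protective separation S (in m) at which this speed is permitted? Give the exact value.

S_min = 233/200 m = 1.1650 m

T_s = v_R/a_R = (9/10)/(3/2) = 0.6000 s
robot covers v_R·T_r = 0.9000·0.3000 = 0.2700 m before braking
robot covers 0.9000·0.6000 − ½·1.5000·0.6000² = 0.2700 m while stopping
human closes 0.6000·0.9000 = 0.5400 m
margins: 0.0400+0.0250+0.0200 = 0.0850 m
S_min ≈ 0.2700+0.2700+0.5400+0.0850  ⇒  S_min = 233/200 m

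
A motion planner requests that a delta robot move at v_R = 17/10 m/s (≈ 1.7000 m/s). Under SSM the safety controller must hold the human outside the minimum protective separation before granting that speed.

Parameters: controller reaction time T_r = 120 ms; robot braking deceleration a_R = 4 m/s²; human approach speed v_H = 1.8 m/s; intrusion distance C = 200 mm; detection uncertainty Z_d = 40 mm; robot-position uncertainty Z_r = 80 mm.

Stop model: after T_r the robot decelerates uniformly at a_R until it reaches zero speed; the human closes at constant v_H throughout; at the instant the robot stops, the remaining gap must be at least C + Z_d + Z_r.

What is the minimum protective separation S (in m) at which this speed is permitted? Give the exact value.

T_s = v_R/a_R = (17/10)/4 = 0.4250 s
robot covers v_R·T_r = 1.7000·0.1200 = 0.2040 m before braking
braking distance = 1.7000²/(2·4.0000) = 0.3613 m
person approaches 1.8000·(0.1200+0.4250) = 0.9810 m
residual clearance needed = 0.2000+0.0400+0.0800 = 0.3200 m
S_min ≈ 0.2040+0.3613+0.9810+0.3200  ⇒  S_min = 1493/800 m

S_min = 1493/800 m = 1.8662 m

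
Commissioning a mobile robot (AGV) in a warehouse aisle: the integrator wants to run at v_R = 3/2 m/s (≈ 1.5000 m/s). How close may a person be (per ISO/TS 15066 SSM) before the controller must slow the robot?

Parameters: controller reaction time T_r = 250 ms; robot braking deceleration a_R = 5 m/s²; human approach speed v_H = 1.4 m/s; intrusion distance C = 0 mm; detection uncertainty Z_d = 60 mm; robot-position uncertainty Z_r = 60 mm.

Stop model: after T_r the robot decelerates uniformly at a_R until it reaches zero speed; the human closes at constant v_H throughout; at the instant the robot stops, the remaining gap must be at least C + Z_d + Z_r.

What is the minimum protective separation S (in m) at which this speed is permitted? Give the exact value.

T_s = v_R/a_R = (3/2)/5 = 0.3000 s
reaction-phase robot travel = 1.5000·0.2500 = 0.3750 m
braking distance = 1.5000²/(2·5.0000) = 0.2250 m
person approaches 1.4000·(0.2500+0.3000) = 0.7700 m
margins: 0.0000+0.0600+0.0600 = 0.1200 m
S_min ≈ 0.3750+0.2250+0.7700+0.1200  ⇒  S_min = 149/100 m

S_min = 149/100 m = 1.4900 m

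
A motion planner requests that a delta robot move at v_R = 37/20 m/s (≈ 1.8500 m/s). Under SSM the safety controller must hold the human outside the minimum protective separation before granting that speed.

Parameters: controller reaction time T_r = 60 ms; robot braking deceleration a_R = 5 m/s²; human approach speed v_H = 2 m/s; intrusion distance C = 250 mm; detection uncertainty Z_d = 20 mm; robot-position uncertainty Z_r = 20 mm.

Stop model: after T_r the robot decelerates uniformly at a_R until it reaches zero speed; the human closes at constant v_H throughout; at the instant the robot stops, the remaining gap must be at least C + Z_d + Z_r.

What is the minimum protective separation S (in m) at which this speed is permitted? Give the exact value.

S_min = 6413/4000 m = 1.6033 m

stop time T_s = (37/20)/5 = 0.3700 s
robot covers v_R·T_r = 1.8500·0.0600 = 0.1110 m before braking
robot covers 1.8500·0.3700 − ½·5.0000·0.3700² = 0.3422 m while stopping
person approaches 2.0000·(0.0600+0.3700) = 0.8600 m
C+Z_d+Z_r = 0.2500+0.0200+0.0200 = 0.2900 m
S_min ≈ 0.1110+0.3422+0.8600+0.2900  ⇒  S_min = 6413/4000 m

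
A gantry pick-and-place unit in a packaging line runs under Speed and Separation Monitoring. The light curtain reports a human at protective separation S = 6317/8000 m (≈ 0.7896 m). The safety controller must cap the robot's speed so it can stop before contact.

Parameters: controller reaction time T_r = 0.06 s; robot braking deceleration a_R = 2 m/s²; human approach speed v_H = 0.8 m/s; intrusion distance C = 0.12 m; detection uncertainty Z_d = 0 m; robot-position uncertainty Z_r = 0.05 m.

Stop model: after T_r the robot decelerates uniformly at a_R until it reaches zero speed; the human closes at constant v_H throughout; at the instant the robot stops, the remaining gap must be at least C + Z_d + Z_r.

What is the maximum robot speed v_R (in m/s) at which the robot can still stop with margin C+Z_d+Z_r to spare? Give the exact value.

v_R_max = 17/20 m/s = 0.8500 m/s

collect terms ⇒ (1/4)·v_R² + (23/50)·v_R + (-4573/8000) = 0
  disc = (23/50)² − 4·(1/4)·(-4573/8000) = 31329/40000 ; √disc = 177/200
  v_R = (−(23/50) + 177/200) / (2·(1/4)) = 17/20 m/s
check:
braking lasts T_s = (17/20)/2 = 0.4250 s
robot covers v_R·T_r = 0.8500·0.0600 = 0.0510 m before braking
robot under decel: 0.8500²/(2·2.0000) = 0.1806 m
person approaches 0.8000·(0.0600+0.4250) = 0.3880 m
margins: 0.1200+0.0000+0.0500 = 0.1700 m
sum ≈ 0.0510+0.1806+0.3880+0.1700 ≈ 0.7896 m = S ✓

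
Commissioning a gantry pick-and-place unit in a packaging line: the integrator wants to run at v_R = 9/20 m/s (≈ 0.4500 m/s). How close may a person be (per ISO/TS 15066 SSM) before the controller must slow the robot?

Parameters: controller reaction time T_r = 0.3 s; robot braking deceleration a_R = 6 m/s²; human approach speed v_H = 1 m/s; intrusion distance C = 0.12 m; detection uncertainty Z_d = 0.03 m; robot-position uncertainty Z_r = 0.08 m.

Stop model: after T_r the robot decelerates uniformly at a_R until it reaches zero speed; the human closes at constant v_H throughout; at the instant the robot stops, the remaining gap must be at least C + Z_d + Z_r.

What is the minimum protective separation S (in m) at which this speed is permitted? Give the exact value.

braking lasts T_s = (9/20)/6 = 0.0750 s
robot in T_r: 0.4500·0.3000 = 0.1350 m
robot covers 0.4500·0.0750 − ½·6.0000·0.0750² = 0.0169 m while stopping
human closes 1.0000·0.3750 = 0.3750 m
C+Z_d+Z_r = 0.1200+0.0300+0.0800 = 0.2300 m
S_min ≈ 0.1350+0.0169+0.3750+0.2300  ⇒  S_min = 1211/1600 m

S_min = 1211/1600 m = 0.7569 m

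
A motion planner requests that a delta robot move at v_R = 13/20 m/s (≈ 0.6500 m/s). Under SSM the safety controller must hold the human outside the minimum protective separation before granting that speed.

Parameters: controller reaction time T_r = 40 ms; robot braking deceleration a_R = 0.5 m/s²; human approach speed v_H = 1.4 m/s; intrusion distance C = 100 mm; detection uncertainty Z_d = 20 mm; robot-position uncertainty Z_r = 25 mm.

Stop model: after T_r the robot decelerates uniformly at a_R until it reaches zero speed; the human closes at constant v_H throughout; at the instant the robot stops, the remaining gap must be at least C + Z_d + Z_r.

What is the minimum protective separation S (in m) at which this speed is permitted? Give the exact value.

S_min = 4939/2000 m = 2.4695 m

stop time T_s = (13/20)/(1/2) = 1.3000 s
robot in T_r: 0.6500·0.0400 = 0.0260 m
robot covers 0.6500·1.3000 − ½·0.5000·1.3000² = 0.4225 m while stopping
human over T_r+T_s: 1.4000·(0.0400+1.3000) = 1.8760 m
residual clearance needed = 0.1000+0.0200+0.0250 = 0.1450 m
S_min ≈ 0.0260+0.4225+1.8760+0.1450  ⇒  S_min = 4939/2000 m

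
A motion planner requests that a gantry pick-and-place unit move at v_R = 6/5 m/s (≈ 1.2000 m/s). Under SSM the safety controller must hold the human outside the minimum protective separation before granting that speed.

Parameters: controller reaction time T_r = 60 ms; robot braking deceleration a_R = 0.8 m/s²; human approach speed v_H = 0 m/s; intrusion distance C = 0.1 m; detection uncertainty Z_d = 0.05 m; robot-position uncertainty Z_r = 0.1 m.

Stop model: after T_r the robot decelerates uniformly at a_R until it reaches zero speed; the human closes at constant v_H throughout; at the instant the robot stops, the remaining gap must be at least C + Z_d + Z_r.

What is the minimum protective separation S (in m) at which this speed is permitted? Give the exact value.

stop time T_s = (6/5)/(4/5) = 1.5000 s
reaction-phase robot travel = 1.2000·0.0600 = 0.0720 m
robot covers 1.2000·1.5000 − ½·0.8000·1.5000² = 0.9000 m while stopping
person approaches 0.0000·(0.0600+1.5000) = 0.0000 m
C+Z_d+Z_r = 0.1000+0.0500+0.1000 = 0.2500 m
S_min ≈ 0.0720+0.9000+0.0000+0.2500  ⇒  S_min = 611/500 m

S_min = 611/500 m = 1.2220 m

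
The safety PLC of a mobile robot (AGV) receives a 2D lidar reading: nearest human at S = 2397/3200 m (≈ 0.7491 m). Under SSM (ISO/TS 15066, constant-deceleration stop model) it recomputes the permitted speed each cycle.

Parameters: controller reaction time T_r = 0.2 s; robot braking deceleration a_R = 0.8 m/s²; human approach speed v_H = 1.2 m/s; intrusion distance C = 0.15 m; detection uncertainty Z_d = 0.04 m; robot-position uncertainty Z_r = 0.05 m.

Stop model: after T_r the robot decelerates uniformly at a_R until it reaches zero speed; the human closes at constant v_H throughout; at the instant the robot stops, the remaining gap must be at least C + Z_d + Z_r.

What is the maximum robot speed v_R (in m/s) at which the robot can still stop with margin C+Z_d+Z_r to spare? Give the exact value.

collect terms ⇒ (5/8)·v_R² + (17/10)·v_R + (-861/3200) = 0
  disc = (17/10)² − 4·(5/8)·(-861/3200) = 22801/6400 ; √disc = 151/80
  v_R = (−(17/10) + 151/80) / (2·(5/8)) = 3/20 m/s
check:
stop time T_s = (3/20)/(4/5) = 0.1875 s
robot in T_r: 0.1500·0.2000 = 0.0300 m
braking distance = 0.1500²/(2·0.8000) = 0.0141 m
human over T_r+T_s: 1.2000·(0.2000+0.1875) = 0.4650 m
C+Z_d+Z_r = 0.1500+0.0400+0.0500 = 0.2400 m
sum ≈ 0.0300+0.0141+0.4650+0.2400 ≈ 0.7491 m = S ✓

v_R_max = 3/20 m/s = 0.1500 m/s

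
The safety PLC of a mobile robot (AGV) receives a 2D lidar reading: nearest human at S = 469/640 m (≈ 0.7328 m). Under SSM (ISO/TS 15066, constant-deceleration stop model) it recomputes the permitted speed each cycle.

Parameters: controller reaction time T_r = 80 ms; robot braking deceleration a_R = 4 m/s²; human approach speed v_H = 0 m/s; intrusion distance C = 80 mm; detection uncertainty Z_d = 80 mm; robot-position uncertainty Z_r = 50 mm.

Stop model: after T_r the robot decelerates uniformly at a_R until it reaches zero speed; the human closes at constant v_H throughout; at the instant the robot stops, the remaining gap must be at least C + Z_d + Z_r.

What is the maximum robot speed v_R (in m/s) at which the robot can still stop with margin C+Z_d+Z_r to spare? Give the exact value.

at the boundary: (1/8)·v² + (2/25)·v + (-1673/3200) = 0
  disc = (2/25)² − 4·(1/8)·(-1673/3200) = 42849/160000 ; √disc = 207/400
  v_R = (−(2/25) + 207/400) / (2·(1/8)) = 7/4 m/s
check:
T_s = v_R/a_R = (7/4)/4 = 0.4375 s
robot in T_r: 1.7500·0.0800 = 0.1400 m
robot under decel: 1.7500²/(2·4.0000) = 0.3828 m
human over T_r+T_s: 0.0000·(0.0800+0.4375) = 0.0000 m
margins: 0.0800+0.0800+0.0500 = 0.2100 m
sum ≈ 0.1400+0.3828+0.0000+0.2100 ≈ 0.7328 m = S ✓

v_R_max = 7/4 m/s = 1.7500 m/s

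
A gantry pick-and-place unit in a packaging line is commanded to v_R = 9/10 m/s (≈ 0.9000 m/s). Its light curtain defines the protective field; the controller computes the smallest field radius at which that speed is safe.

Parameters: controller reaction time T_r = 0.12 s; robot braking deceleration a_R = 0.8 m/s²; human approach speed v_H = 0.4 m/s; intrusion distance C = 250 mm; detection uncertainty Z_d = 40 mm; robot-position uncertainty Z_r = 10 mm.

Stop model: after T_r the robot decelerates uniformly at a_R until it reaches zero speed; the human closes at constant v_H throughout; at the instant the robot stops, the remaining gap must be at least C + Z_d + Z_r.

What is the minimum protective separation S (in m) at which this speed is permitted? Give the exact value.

braking lasts T_s = (9/10)/(4/5) = 1.1250 s
robot covers v_R·T_r = 0.9000·0.1200 = 0.1080 m before braking
robot under decel: 0.9000²/(2·0.8000) = 0.5062 m
human closes 0.4000·1.2450 = 0.4980 m
residual clearance needed = 0.2500+0.0400+0.0100 = 0.3000 m
S_min ≈ 0.1080+0.5062+0.4980+0.3000  ⇒  S_min = 5649/4000 m

S_min = 5649/4000 m = 1.4123 m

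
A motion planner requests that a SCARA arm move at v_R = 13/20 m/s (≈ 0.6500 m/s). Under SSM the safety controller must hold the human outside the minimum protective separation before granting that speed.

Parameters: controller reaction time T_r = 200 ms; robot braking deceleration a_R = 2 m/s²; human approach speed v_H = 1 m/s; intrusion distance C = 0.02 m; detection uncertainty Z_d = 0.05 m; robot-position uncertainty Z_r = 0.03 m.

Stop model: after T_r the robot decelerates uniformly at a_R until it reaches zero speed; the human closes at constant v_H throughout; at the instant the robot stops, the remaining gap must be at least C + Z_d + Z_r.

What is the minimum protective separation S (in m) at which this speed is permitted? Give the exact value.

S_min = 1377/1600 m = 0.8606 m

braking lasts T_s = (13/20)/2 = 0.3250 s
reaction-phase robot travel = 0.6500·0.2000 = 0.1300 m
robot covers 0.6500·0.3250 − ½·2.0000·0.3250² = 0.1056 m while stopping
human over T_r+T_s: 1.0000·(0.2000+0.3250) = 0.5250 m
C+Z_d+Z_r = 0.0200+0.0500+0.0300 = 0.1000 m
S_min ≈ 0.1300+0.1056+0.5250+0.1000  ⇒  S_min = 1377/1600 m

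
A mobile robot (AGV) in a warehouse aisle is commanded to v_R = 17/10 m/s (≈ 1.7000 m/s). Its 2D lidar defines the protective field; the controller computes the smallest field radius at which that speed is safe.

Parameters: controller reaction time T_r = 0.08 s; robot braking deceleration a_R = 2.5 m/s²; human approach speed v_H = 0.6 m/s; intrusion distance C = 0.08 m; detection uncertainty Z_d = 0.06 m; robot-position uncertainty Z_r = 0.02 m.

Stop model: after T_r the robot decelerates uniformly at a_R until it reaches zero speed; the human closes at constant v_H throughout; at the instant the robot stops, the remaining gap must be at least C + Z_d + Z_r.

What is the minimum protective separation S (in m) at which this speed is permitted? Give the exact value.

S_min = 133/100 m = 1.3300 m

T_s = v_R/a_R = (17/10)/(5/2) = 0.6800 s
robot covers v_R·T_r = 1.7000·0.0800 = 0.1360 m before braking
robot covers 1.7000·0.6800 − ½·2.5000·0.6800² = 0.5780 m while stopping
person approaches 0.6000·(0.0800+0.6800) = 0.4560 m
C+Z_d+Z_r = 0.0800+0.0600+0.0200 = 0.1600 m
S_min ≈ 0.1360+0.5780+0.4560+0.1600  ⇒  S_min = 133/100 m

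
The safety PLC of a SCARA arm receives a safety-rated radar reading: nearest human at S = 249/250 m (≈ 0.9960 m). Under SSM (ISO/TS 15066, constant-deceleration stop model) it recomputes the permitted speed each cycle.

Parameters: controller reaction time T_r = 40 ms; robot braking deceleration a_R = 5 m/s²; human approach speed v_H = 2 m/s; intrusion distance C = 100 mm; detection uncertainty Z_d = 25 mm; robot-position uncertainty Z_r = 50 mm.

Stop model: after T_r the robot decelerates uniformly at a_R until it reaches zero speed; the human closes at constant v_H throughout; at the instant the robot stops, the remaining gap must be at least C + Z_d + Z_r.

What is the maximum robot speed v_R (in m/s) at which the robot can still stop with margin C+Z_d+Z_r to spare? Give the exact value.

v_R_max = 13/10 m/s = 1.3000 m/s

at the boundary: (1/10)·v² + (11/25)·v + (-741/1000) = 0
  disc = (11/25)² − 4·(1/10)·(-741/1000) = 49/100 ; √disc = 7/10
  v_R = (−(11/25) + 7/10) / (2·(1/10)) = 13/10 m/s
check:
stop time T_s = (13/10)/5 = 0.2600 s
reaction-phase robot travel = 1.3000·0.0400 = 0.0520 m
robot covers 1.3000·0.2600 − ½·5.0000·0.2600² = 0.1690 m while stopping
human over T_r+T_s: 2.0000·(0.0400+0.2600) = 0.6000 m
residual clearance needed = 0.1000+0.0250+0.0500 = 0.1750 m
sum ≈ 0.0520+0.1690+0.6000+0.1750 ≈ 0.9960 m = S ✓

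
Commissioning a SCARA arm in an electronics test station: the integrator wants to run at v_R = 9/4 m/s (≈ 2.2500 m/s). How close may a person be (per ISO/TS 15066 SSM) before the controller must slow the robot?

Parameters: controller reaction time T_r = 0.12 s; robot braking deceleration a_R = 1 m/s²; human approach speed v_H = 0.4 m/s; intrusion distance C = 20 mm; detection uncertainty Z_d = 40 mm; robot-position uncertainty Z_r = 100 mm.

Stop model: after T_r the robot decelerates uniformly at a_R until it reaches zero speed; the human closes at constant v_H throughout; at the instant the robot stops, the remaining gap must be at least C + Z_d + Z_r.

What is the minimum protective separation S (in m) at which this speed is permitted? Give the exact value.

S_min = 15637/4000 m = 3.9093 m

braking lasts T_s = (9/4)/1 = 2.2500 s
reaction-phase robot travel = 2.2500·0.1200 = 0.2700 m
robot under decel: 2.2500²/(2·1.0000) = 2.5312 m
human over T_r+T_s: 0.4000·(0.1200+2.2500) = 0.9480 m
C+Z_d+Z_r = 0.0200+0.0400+0.1000 = 0.1600 m
S_min ≈ 0.2700+2.5312+0.9480+0.1600  ⇒  S_min = 15637/4000 m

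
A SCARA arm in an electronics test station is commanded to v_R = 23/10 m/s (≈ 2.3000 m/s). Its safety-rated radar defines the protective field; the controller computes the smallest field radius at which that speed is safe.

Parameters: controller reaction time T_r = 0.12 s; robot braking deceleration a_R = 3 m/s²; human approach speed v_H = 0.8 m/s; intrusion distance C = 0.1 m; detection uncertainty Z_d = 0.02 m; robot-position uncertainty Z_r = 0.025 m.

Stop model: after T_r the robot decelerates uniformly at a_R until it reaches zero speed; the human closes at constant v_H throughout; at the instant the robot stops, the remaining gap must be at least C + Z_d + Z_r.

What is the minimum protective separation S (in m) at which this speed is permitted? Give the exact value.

S_min = 503/250 m = 2.0120 m

T_s = v_R/a_R = (23/10)/3 = 0.7667 s
reaction-phase robot travel = 2.3000·0.1200 = 0.2760 m
robot under decel: 2.3000²/(2·3.0000) = 0.8817 m
person approaches 0.8000·(0.1200+0.7667) = 0.7093 m
residual clearance needed = 0.1000+0.0200+0.0250 = 0.1450 m
S_min ≈ 0.2760+0.8817+0.7093+0.1450  ⇒  S_min = 503/250 m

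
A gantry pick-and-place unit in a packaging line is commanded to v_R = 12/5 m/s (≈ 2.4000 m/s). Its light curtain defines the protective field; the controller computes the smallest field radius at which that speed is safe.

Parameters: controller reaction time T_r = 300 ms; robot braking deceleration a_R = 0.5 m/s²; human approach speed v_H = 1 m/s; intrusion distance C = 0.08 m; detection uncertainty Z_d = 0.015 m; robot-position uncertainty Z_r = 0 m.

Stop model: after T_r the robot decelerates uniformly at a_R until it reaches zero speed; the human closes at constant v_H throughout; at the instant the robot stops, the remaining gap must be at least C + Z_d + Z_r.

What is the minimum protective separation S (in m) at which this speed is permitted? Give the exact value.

stop time T_s = (12/5)/(1/2) = 4.8000 s
reaction-phase robot travel = 2.4000·0.3000 = 0.7200 m
braking distance = 2.4000²/(2·0.5000) = 5.7600 m
human over T_r+T_s: 1.0000·(0.3000+4.8000) = 5.1000 m
C+Z_d+Z_r = 0.0800+0.0150+0.0000 = 0.0950 m
S_min ≈ 0.7200+5.7600+5.1000+0.0950  ⇒  S_min = 467/40 m

S_min = 467/40 m = 11.6750 m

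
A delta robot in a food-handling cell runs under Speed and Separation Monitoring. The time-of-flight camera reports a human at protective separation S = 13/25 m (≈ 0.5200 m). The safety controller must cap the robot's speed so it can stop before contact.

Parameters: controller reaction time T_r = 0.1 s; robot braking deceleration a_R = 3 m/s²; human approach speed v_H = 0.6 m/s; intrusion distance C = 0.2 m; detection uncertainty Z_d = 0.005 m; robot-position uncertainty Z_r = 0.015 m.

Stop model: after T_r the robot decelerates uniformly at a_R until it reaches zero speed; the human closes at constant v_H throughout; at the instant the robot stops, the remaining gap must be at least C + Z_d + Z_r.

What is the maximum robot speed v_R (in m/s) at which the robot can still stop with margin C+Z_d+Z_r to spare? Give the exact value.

quadratic (1/6)·v² + (3/10)·v + (-6/25) = 0
  disc = (3/10)² − 4·(1/6)·(-6/25) = 1/4 ; √disc = 1/2
  v_R = (−(3/10) + 1/2) / (2·(1/6)) = 3/5 m/s
check:
braking lasts T_s = (3/5)/3 = 0.2000 s
robot in T_r: 0.6000·0.1000 = 0.0600 m
robot under decel: 0.6000²/(2·3.0000) = 0.0600 m
human closes 0.6000·0.3000 = 0.1800 m
margins: 0.2000+0.0050+0.0150 = 0.2200 m
sum ≈ 0.0600+0.0600+0.1800+0.2200 ≈ 0.5200 m = S ✓

v_R_max = 3/5 m/s = 0.6000 m/s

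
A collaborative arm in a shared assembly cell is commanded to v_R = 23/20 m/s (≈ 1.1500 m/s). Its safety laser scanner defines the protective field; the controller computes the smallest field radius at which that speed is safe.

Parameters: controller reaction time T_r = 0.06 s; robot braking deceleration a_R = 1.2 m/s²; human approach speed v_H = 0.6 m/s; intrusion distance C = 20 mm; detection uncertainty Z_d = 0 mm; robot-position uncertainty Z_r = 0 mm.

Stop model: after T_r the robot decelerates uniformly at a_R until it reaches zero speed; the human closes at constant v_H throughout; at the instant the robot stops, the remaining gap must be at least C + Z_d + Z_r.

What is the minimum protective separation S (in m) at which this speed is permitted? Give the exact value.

S_min = 1201/960 m = 1.2510 m

T_s = v_R/a_R = (23/20)/(6/5) = 0.9583 s
robot covers v_R·T_r = 1.1500·0.0600 = 0.0690 m before braking
robot covers 1.1500·0.9583 − ½·1.2000·0.9583² = 0.5510 m while stopping
person approaches 0.6000·(0.0600+0.9583) = 0.6110 m
margins: 0.0200+0.0000+0.0000 = 0.0200 m
S_min ≈ 0.0690+0.5510+0.6110+0.0200  ⇒  S_min = 1201/960 m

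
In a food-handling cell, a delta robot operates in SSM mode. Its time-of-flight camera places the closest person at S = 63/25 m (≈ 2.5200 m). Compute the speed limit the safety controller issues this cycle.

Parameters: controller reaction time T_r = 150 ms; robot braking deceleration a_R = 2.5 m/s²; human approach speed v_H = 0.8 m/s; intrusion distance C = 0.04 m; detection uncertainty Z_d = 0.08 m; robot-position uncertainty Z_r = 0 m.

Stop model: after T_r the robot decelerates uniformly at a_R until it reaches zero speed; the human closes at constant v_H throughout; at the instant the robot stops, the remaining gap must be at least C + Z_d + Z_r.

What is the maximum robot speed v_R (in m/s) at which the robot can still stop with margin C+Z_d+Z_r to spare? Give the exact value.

v_R_max = 12/5 m/s = 2.4000 m/s

collect terms ⇒ (1/5)·v_R² + (47/100)·v_R + (-57/25) = 0
  disc = (47/100)² − 4·(1/5)·(-57/25) = 20449/10000 ; √disc = 143/100
  v_R = (−(47/100) + 143/100) / (2·(1/5)) = 12/5 m/s
check:
stop time T_s = (12/5)/(5/2) = 0.9600 s
reaction-phase robot travel = 2.4000·0.1500 = 0.3600 m
braking distance = 2.4000²/(2·2.5000) = 1.1520 m
human closes 0.8000·1.1100 = 0.8880 m
residual clearance needed = 0.0400+0.0800+0.0000 = 0.1200 m
sum ≈ 0.3600+1.1520+0.8880+0.1200 ≈ 2.5200 m = S ✓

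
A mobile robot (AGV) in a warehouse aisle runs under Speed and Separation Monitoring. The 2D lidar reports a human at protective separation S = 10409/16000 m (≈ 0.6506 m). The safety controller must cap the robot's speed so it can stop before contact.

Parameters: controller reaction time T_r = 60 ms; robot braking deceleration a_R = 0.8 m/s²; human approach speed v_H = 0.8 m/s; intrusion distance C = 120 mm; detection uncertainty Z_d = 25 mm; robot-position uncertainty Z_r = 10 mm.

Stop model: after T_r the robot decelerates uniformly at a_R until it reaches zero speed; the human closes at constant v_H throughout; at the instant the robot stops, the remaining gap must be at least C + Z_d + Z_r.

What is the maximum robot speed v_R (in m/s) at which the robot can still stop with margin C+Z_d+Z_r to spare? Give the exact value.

v_R_max = 7/20 m/s = 0.3500 m/s

at the boundary: (5/8)·v² + (53/50)·v + (-7161/16000) = 0
  disc = (53/50)² − 4·(5/8)·(-7161/16000) = 358801/160000 ; √disc = 599/400
  v_R = (−(53/50) + 599/400) / (2·(5/8)) = 7/20 m/s
check:
braking lasts T_s = (7/20)/(4/5) = 0.4375 s
reaction-phase robot travel = 0.3500·0.0600 = 0.0210 m
braking distance = 0.3500²/(2·0.8000) = 0.0766 m
person approaches 0.8000·(0.0600+0.4375) = 0.3980 m
residual clearance needed = 0.1200+0.0250+0.0100 = 0.1550 m
sum ≈ 0.0210+0.0766+0.3980+0.1550 ≈ 0.6506 m = S ✓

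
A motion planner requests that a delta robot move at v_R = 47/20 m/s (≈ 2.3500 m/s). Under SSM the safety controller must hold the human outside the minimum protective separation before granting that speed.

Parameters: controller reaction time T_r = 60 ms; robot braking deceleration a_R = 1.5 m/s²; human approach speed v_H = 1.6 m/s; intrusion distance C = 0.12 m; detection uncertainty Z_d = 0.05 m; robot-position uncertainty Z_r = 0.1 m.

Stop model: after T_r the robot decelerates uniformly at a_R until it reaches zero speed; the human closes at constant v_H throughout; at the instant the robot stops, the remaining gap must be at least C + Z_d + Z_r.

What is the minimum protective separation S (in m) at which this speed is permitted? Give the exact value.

stop time T_s = (47/20)/(3/2) = 1.5667 s
reaction-phase robot travel = 2.3500·0.0600 = 0.1410 m
robot under decel: 2.3500²/(2·1.5000) = 1.8408 m
person approaches 1.6000·(0.0600+1.5667) = 2.6027 m
residual clearance needed = 0.1200+0.0500+0.1000 = 0.2700 m
S_min ≈ 0.1410+1.8408+2.6027+0.2700  ⇒  S_min = 9709/2000 m

S_min = 9709/2000 m = 4.8545 m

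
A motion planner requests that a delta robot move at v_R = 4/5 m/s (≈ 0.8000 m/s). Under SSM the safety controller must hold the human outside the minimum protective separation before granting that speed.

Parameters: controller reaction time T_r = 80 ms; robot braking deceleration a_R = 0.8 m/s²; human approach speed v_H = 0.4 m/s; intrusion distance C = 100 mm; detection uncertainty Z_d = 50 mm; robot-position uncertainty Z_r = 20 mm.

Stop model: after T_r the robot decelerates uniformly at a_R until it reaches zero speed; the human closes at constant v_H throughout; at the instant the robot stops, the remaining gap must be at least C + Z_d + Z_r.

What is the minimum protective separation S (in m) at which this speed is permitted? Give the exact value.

S_min = 533/500 m = 1.0660 m

stop time T_s = (4/5)/(4/5) = 1.0000 s
reaction-phase robot travel = 0.8000·0.0800 = 0.0640 m
robot covers 0.8000·1.0000 − ½·0.8000·1.0000² = 0.4000 m while stopping
person approaches 0.4000·(0.0800+1.0000) = 0.4320 m
C+Z_d+Z_r = 0.1000+0.0500+0.0200 = 0.1700 m
S_min ≈ 0.0640+0.4000+0.4320+0.1700  ⇒  S_min = 533/500 m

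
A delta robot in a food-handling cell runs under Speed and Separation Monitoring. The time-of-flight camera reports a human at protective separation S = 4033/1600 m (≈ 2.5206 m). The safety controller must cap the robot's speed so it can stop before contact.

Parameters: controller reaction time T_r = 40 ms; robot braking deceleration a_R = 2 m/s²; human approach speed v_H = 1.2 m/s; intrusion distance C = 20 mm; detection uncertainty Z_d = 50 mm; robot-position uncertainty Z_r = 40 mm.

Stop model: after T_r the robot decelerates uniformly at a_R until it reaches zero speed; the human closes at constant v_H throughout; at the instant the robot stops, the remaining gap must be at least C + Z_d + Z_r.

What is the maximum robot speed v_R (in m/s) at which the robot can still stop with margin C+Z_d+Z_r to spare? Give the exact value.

v_R_max = 41/20 m/s = 2.0500 m/s

collect terms ⇒ (1/4)·v_R² + (16/25)·v_R + (-18901/8000) = 0
  disc = (16/25)² − 4·(1/4)·(-18901/8000) = 110889/40000 ; √disc = 333/200
  v_R = (−(16/25) + 333/200) / (2·(1/4)) = 41/20 m/s
check:
stop time T_s = (41/20)/2 = 1.0250 s
reaction-phase robot travel = 2.0500·0.0400 = 0.0820 m
braking distance = 2.0500²/(2·2.0000) = 1.0506 m
human over T_r+T_s: 1.2000·(0.0400+1.0250) = 1.2780 m
margins: 0.0200+0.0500+0.0400 = 0.1100 m
sum ≈ 0.0820+1.0506+1.2780+0.1100 ≈ 2.5206 m = S ✓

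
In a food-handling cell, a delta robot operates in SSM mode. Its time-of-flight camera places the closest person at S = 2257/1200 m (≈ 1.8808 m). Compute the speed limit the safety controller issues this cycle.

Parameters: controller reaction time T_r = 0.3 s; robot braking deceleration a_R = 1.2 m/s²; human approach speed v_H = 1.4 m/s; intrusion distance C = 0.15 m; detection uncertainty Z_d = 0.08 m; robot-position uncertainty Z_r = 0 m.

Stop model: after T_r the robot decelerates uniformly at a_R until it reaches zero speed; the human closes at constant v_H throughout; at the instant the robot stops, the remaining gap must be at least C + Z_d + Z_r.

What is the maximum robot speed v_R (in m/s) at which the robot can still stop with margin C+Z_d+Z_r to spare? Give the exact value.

v_R_max = 7/10 m/s = 0.7000 m/s

collect terms ⇒ (5/12)·v_R² + (22/15)·v_R + (-1477/1200) = 0
  disc = (22/15)² − 4·(5/12)·(-1477/1200) = 1681/400 ; √disc = 41/20
  v_R = (−(22/15) + 41/20) / (2·(5/12)) = 7/10 m/s
check:
stop time T_s = (7/10)/(6/5) = 0.5833 s
reaction-phase robot travel = 0.7000·0.3000 = 0.2100 m
robot covers 0.7000·0.5833 − ½·1.2000·0.5833² = 0.2042 m while stopping
human over T_r+T_s: 1.4000·(0.3000+0.5833) = 1.2367 m
margins: 0.1500+0.0800+0.0000 = 0.2300 m
sum ≈ 0.2100+0.2042+1.2367+0.2300 ≈ 1.8808 m = S ✓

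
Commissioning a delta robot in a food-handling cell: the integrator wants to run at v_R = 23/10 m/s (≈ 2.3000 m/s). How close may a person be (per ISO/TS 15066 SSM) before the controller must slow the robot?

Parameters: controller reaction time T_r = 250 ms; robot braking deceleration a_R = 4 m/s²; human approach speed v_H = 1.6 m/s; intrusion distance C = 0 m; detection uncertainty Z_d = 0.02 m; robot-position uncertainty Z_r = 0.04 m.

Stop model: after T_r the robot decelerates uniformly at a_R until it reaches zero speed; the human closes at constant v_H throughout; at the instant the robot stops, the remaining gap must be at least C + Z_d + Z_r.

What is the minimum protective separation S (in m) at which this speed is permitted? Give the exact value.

stop time T_s = (23/10)/4 = 0.5750 s
robot covers v_R·T_r = 2.3000·0.2500 = 0.5750 m before braking
robot covers 2.3000·0.5750 − ½·4.0000·0.5750² = 0.6613 m while stopping
person approaches 1.6000·(0.2500+0.5750) = 1.3200 m
margins: 0.0000+0.0200+0.0400 = 0.0600 m
S_min ≈ 0.5750+0.6613+1.3200+0.0600  ⇒  S_min = 2093/800 m

S_min = 2093/800 m = 2.6162 m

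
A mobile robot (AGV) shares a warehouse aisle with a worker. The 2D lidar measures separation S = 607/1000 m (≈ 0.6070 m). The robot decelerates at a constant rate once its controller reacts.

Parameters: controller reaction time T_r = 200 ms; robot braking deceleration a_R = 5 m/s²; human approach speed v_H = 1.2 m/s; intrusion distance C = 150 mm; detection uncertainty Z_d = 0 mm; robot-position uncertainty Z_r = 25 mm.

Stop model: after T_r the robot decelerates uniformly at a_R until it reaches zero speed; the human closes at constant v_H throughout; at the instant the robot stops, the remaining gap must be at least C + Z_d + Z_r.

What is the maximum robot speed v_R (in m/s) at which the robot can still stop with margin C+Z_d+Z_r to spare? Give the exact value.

v_R_max = 2/5 m/s = 0.4000 m/s

collect terms ⇒ (1/10)·v_R² + (11/25)·v_R + (-24/125) = 0
  disc = (11/25)² − 4·(1/10)·(-24/125) = 169/625 ; √disc = 13/25
  v_R = (−(11/25) + 13/25) / (2·(1/10)) = 2/5 m/s
check:
stop time T_s = (2/5)/5 = 0.0800 s
reaction-phase robot travel = 0.4000·0.2000 = 0.0800 m
robot covers 0.4000·0.0800 − ½·5.0000·0.0800² = 0.0160 m while stopping
person approaches 1.2000·(0.2000+0.0800) = 0.3360 m
C+Z_d+Z_r = 0.1500+0.0000+0.0250 = 0.1750 m
sum ≈ 0.0800+0.0160+0.3360+0.1750 ≈ 0.6070 m = S ✓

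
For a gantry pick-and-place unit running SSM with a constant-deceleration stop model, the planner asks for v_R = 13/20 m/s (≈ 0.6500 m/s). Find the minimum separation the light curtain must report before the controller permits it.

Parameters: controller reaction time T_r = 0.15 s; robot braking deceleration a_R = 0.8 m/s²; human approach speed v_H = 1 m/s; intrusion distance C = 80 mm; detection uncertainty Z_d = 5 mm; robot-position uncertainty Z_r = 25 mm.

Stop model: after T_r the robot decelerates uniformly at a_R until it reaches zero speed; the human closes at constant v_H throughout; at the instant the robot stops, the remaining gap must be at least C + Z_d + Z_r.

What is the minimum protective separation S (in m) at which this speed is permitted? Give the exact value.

S_min = 4589/3200 m = 1.4341 m

braking lasts T_s = (13/20)/(4/5) = 0.8125 s
robot in T_r: 0.6500·0.1500 = 0.0975 m
robot under decel: 0.6500²/(2·0.8000) = 0.2641 m
human over T_r+T_s: 1.0000·(0.1500+0.8125) = 0.9625 m
margins: 0.0800+0.0050+0.0250 = 0.1100 m
S_min ≈ 0.0975+0.2641+0.9625+0.1100  ⇒  S_min = 4589/3200 m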